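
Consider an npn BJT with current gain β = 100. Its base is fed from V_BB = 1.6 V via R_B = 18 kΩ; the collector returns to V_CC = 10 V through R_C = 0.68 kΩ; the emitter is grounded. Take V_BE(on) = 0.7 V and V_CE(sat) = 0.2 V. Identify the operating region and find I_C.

active; I_C ≈ 5 mA

Assume active. Base-emitter loop: I_B = (V_BB − V_BE)/R_B = (1.6 − 0.7)/18 = 0.05 mA.
I_C = β·I_B = 100×0.05 = 5 mA.
V_CE = V_CC − I_C·R_C = 10 − 5×0.68 = 6.6 V > V_CE(sat), so the active-region assumption holds.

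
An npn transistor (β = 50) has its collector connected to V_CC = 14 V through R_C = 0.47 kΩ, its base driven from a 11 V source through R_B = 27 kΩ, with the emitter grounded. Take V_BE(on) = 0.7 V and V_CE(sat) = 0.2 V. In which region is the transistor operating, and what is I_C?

Assume active. Base-emitter loop: I_B = (V_BB − V_BE)/R_B = (11 − 0.7)/27 = 0.381 mA.
I_C = β·I_B = 50×0.381 = 19.1 mA.
V_CE = V_CC − I_C·R_C = 14 − 19.1×0.47 = 5.04 V > V_CE(sat), so the active-region assumption holds.

active; I_C ≈ 19 mA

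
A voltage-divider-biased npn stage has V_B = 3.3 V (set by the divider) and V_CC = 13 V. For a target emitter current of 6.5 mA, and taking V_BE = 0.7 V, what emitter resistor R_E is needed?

V_E = V_B − V_BE = 3.3 − 0.7 = 2.6 V.
R_E = V_E / I_E = 2.6 / 6.5 = 0.4 kΩ.

R_E ≈ 0.4 kΩ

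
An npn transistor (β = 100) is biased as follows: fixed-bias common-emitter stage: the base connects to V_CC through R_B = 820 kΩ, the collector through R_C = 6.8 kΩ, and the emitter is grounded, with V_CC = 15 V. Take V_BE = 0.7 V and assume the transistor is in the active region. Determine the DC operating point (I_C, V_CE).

Base loop: V_CC = I_B·R_B + V_BE, so I_B = (15 − 0.7)/820 kΩ = 0.0174 mA.
In the active region I_C = β·I_B = 100 × 0.0174 = 1.74 mA.
Collector loop: V_CE = V_CC − I_C·R_C = 15 − 1.74×6.8 = 3.14 V.
Since V_CE = 3.14 V > V_CE(sat) ≈ 0.2 V, the transistor is in the active region as assumed.

I_C ≈ 1.7 mA, V_CE ≈ 3.1 V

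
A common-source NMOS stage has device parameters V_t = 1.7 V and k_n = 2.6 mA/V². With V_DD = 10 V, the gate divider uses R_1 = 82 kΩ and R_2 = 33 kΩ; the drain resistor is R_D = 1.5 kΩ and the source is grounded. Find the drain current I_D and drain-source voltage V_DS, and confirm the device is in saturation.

I_D ≈ 1.8 mA, V_DS ≈ 7.3 V

V_G = V_DD·R_2/(R_1+R_2) = 10×33/115 = 2.87 V. With the source grounded, V_GS = V_G = 2.87 V.
Assume saturation: I_D = (k_n/2)(V_GS − V_t)² = (2.6/2)×(2.87 − 1.7)² = 1.3×1.17² = 1.78 mA.
V_DS = V_DD − I_D·R_D = 10 − 1.78×1.5 = 7.33 V.
Saturation requires V_DS ≥ V_GS − V_t = 1.17 V; 7.33 ≥ 1.17 ✓.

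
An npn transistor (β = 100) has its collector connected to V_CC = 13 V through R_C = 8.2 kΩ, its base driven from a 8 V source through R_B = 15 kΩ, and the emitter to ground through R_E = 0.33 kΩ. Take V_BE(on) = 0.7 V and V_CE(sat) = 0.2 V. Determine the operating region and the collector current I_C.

Assume active: I_B = (8 − 0.7)/(15 + 101×0.33) = 0.151 mA, I_C = β·I_B = 15.1 mA.
Then V_CE = 13 − 15.1×8.2 − 15.3×0.33 = -116 V < 0.2 V — the active assumption fails.
Re-solve with V_CE = 0.2 V. KCL at the emitter: V_E/R_E = (V_BB−0.7−V_E)/R_B + (V_CC−0.2−V_E)/R_C, giving V_E = 0.636 V.
I_C = (V_CC − 0.2 − V_E)/R_C = (12.8 − 0.636)/8.2 = 1.48 mA.
Check: I_B = (7.3 − 0.636)/15 = 0.444 mA, and β·I_B = 44.4 mA > I_C, confirming saturation.

saturation; I_C ≈ 1.5 mA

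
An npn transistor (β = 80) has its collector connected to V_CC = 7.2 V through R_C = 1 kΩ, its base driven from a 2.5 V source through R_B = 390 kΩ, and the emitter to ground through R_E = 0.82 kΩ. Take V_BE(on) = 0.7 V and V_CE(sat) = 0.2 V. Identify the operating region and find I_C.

Assume active. Base-emitter loop: I_B = (V_BB − V_BE)/(R_B + (β+1)R_E) = (2.5 − 0.7)/(390 + 81×0.82) = 0.00394 mA.
I_C = β·I_B = 80×0.00394 = 0.315 mA.
V_CE = V_CC − I_C·R_C − I_E·R_E = 7.2 − 0.315×1 − 0.319×0.82 = 6.62 V > V_CE(sat), so the active-region assumption holds.

active; I_C ≈ 0.32 mA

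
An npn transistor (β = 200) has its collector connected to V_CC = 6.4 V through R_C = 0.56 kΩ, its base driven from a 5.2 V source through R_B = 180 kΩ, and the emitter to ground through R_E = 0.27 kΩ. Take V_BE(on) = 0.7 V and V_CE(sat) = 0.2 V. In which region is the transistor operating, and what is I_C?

Assume active. Base-emitter loop: I_B = (V_BB − V_BE)/(R_B + (β+1)R_E) = (5.2 − 0.7)/(180 + 201×0.27) = 0.0192 mA.
I_C = β·I_B = 200×0.0192 = 3.84 mA.
V_CE = V_CC − I_C·R_C − I_E·R_E = 6.4 − 3.84×0.56 − 3.86×0.27 = 3.21 V > V_CE(sat), so the active-region assumption holds.

active; I_C ≈ 3.8 mA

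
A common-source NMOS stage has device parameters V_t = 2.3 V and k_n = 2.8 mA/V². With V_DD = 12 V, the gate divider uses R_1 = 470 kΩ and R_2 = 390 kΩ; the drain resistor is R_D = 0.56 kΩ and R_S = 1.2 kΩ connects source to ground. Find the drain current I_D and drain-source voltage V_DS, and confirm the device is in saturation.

I_D ≈ 1.7 mA, V_DS ≈ 9 V

V_G = V_DD·R_2/(R_1+R_2) = 12×390/860 = 5.44 V.
Assume saturation: I_D = (k_n/2)(V_GS − V_t)² with V_GS = V_G − I_D·R_S = 5.44 − 1.2·I_D.
Substituting gives 2.02·I_D² − 11.6·I_D + 13.8 = 0, with roots I_D = 1.7 or 4.03 mA.
The root I_D = 4.03 mA gives V_GS = 0.603 V ≤ V_t, so take I_D = 1.7 mA.
Then V_GS = 3.4 V and V_DS = V_DD − I_D(R_D+R_S) = 12 − 1.7×1.76 = 9.01 V.
Saturation requires V_DS ≥ V_GS − V_t = 1.1 V; 9.01 ≥ 1.1 ✓.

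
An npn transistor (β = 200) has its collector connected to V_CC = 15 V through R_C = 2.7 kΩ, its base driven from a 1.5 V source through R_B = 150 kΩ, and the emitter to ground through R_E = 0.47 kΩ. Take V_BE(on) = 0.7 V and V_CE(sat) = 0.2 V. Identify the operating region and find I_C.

Assume active. Base-emitter loop: I_B = (V_BB − V_BE)/(R_B + (β+1)R_E) = (1.5 − 0.7)/(150 + 201×0.47) = 0.00327 mA.
I_C = β·I_B = 200×0.00327 = 0.654 mA.
V_CE = V_CC − I_C·R_C − I_E·R_E = 15 − 0.654×2.7 − 0.658×0.47 = 12.9 V > V_CE(sat), so the active-region assumption holds.

active; I_C ≈ 0.65 mA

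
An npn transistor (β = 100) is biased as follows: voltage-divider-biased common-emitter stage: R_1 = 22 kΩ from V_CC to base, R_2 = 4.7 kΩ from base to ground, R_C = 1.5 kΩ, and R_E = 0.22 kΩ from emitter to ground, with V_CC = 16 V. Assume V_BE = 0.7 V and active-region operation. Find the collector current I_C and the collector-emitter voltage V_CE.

I_C ≈ 8.1 mA, V_CE ≈ 2 V

Thevenize the base divider: V_Th = V_CC·R_2/(R_1+R_2) = 16×4.7/26.7 = 2.82 V, R_Th = R_1‖R_2 = 3.87 kΩ.
Base-emitter loop: V_Th = I_B·R_Th + V_BE + (β+1)I_B·R_E, so I_B = (2.82 − 0.7) / (3.87 + 101×0.22) = 0.0811 mA.
I_C = β·I_B = 100×0.0811 = 8.11 mA, and I_E = (β+1)I_B = 8.19 mA.
V_CE = V_CC − I_C·R_C − I_E·R_E = 16 − 8.11×1.5 − 8.19×0.22 = 2.03 V.
V_CE = 2.03 V > 0.2 V confirms active-region operation.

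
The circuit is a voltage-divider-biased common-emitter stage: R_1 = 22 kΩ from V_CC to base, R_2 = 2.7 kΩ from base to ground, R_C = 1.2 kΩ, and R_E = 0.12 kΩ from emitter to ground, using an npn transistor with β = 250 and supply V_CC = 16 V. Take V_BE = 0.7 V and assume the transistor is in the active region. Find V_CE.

V_CE ≈ 5.4 V

Thevenize the base divider: V_Th = V_CC·R_2/(R_1+R_2) = 16×2.7/24.7 = 1.75 V, R_Th = R_1‖R_2 = 2.4 kΩ.
Base-emitter loop: V_Th = I_B·R_Th + V_BE + (β+1)I_B·R_E, so I_B = (1.75 − 0.7) / (2.4 + 251×0.12) = 0.0323 mA.
I_C = β·I_B = 250×0.0323 = 8.06 mA, and I_E = (β+1)I_B = 8.1 mA.
V_CE = V_CC − I_C·R_C − I_E·R_E = 16 − 8.06×1.2 − 8.1×0.12 = 5.35 V.
V_CE = 5.35 V > 0.2 V confirms active-region operation.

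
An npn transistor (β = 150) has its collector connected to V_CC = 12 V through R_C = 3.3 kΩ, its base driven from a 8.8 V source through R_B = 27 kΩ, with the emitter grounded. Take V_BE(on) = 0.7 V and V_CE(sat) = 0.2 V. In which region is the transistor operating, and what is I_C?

saturation; I_C ≈ 3.6 mA

Assume active: I_B = (8.8 − 0.7)/27 = 0.3 mA, giving I_C = β·I_B = 45 mA.
But then V_CE = 12 − 45×3.3 = -137 V < V_CE(sat) = 0.2 V — impossible in the active region.
So the transistor is saturated. With V_CE = 0.2 V, I_C = (V_CC − 0.2)/R_C = 11.8/3.3 = 3.58 mA.
Check: β·I_B = 45 mA > I_C = 3.58 mA, confirming saturation.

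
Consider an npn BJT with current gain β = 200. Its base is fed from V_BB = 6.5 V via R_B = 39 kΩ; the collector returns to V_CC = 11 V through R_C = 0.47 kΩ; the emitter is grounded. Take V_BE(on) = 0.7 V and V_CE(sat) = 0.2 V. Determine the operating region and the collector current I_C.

saturation; I_C ≈ 23 mA

Assume active: I_B = (6.5 − 0.7)/39 = 0.149 mA, giving I_C = β·I_B = 29.7 mA.
But then V_CE = 11 − 29.7×0.47 = -2.98 V < V_CE(sat) = 0.2 V — impossible in the active region.
So the transistor is saturated. With V_CE = 0.2 V, I_C = (V_CC − 0.2)/R_C = 10.8/0.47 = 23 mA.
Check: β·I_B = 29.7 mA > I_C = 23 mA, confirming saturation.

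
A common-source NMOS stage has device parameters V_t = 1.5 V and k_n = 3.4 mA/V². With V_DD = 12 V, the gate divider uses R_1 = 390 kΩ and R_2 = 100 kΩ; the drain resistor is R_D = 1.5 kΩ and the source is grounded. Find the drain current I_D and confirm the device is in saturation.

I_D ≈ 1.5 mA

V_G = V_DD·R_2/(R_1+R_2) = 12×100/490 = 2.45 V. With the source grounded, V_GS = V_G = 2.45 V.
Assume saturation: I_D = (k_n/2)(V_GS − V_t)² = (3.4/2)×(2.45 − 1.5)² = 1.7×0.949² = 1.53 mA.
V_DS = V_DD − I_D·R_D = 12 − 1.53×1.5 = 9.7 V.
Saturation requires V_DS ≥ V_GS − V_t = 0.949 V; 9.7 ≥ 0.949 ✓.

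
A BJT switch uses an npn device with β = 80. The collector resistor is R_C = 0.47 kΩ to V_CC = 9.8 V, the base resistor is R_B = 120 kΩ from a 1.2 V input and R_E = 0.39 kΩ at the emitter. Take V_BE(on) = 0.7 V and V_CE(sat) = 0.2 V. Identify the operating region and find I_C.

Assume active. Base-emitter loop: I_B = (V_BB − V_BE)/(R_B + (β+1)R_E) = (1.2 − 0.7)/(120 + 81×0.39) = 0.0033 mA.
I_C = β·I_B = 80×0.0033 = 0.264 mA.
V_CE = V_CC − I_C·R_C − I_E·R_E = 9.8 − 0.264×0.47 − 0.267×0.39 = 9.57 V > V_CE(sat), so the active-region assumption holds.

active; I_C ≈ 0.26 mA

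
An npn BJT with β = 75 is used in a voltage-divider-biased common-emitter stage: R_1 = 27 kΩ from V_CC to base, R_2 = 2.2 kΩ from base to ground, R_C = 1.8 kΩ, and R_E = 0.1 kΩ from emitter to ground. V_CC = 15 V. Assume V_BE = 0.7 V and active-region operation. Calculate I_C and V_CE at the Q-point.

I_C ≈ 3.3 mA, V_CE ≈ 8.6 V

Thevenize the base divider: V_Th = V_CC·R_2/(R_1+R_2) = 15×2.2/29.2 = 1.13 V, R_Th = R_1‖R_2 = 2.03 kΩ.
Base-emitter loop: V_Th = I_B·R_Th + V_BE + (β+1)I_B·R_E, so I_B = (1.13 − 0.7) / (2.03 + 76×0.1) = 0.0446 mA.
I_C = β·I_B = 75×0.0446 = 3.35 mA, and I_E = (β+1)I_B = 3.39 mA.
V_CE = V_CC − I_C·R_C − I_E·R_E = 15 − 3.35×1.8 − 3.39×0.1 = 8.63 V.
V_CE = 8.63 V > 0.2 V confirms active-region operation.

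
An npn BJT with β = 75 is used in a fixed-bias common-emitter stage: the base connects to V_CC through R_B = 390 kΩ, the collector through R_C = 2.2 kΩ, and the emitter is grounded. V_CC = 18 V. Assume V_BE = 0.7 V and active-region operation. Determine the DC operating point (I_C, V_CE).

Base loop: V_CC = I_B·R_B + V_BE, so I_B = (18 − 0.7)/390 kΩ = 0.0444 mA.
In the active region I_C = β·I_B = 75 × 0.0444 = 3.33 mA.
Collector loop: V_CE = V_CC − I_C·R_C = 18 − 3.33×2.2 = 10.7 V.
Since V_CE = 10.7 V > V_CE(sat) ≈ 0.2 V, the transistor is in the active region as assumed.

I_C ≈ 3.3 mA, V_CE ≈ 11 V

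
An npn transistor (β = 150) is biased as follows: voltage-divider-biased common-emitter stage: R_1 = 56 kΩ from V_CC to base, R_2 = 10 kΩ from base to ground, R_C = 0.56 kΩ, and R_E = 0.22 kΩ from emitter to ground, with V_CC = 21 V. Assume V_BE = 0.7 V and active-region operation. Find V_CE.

Thevenize the base divider: V_Th = V_CC·R_2/(R_1+R_2) = 21×10/66 = 3.18 V, R_Th = R_1‖R_2 = 8.48 kΩ.
Base-emitter loop: V_Th = I_B·R_Th + V_BE + (β+1)I_B·R_E, so I_B = (3.18 − 0.7) / (8.48 + 151×0.22) = 0.0595 mA.
I_C = β·I_B = 150×0.0595 = 8.93 mA, and I_E = (β+1)I_B = 8.99 mA.
V_CE = V_CC − I_C·R_C − I_E·R_E = 21 − 8.93×0.56 − 8.99×0.22 = 14 V.
V_CE = 14 V > 0.2 V confirms active-region operation.

V_CE ≈ 14 V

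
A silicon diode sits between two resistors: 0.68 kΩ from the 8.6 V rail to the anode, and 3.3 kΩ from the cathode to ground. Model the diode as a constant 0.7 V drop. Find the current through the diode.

The two resistors are in series with the diode, so KVL gives 8.6 = I·0.68 + 0.7 + I·3.3.
I = (8.6 − 0.7) / (0.68 + 3.3) kΩ = 7.9 / 3.98 = 1.98 mA.

I ≈ 2 mA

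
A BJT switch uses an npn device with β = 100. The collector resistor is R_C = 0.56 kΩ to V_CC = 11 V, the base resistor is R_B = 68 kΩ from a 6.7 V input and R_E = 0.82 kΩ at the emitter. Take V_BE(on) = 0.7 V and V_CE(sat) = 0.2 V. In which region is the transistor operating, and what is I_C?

active; I_C ≈ 4 mA

Assume active. Base-emitter loop: I_B = (V_BB − V_BE)/(R_B + (β+1)R_E) = (6.7 − 0.7)/(68 + 101×0.82) = 0.0398 mA.
I_C = β·I_B = 100×0.0398 = 3.98 mA.
V_CE = V_CC − I_C·R_C − I_E·R_E = 11 − 3.98×0.56 − 4.02×0.82 = 5.48 V > V_CE(sat), so the active-region assumption holds.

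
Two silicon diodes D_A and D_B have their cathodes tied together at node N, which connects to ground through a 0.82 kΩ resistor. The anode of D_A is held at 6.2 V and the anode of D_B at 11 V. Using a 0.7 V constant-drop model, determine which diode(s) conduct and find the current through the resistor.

Assume both conduct. Then node N would need to be at both 6.2−0.7 = 5.5 V and 11−0.7 = 10.3 V, which is impossible.
Assume only D_B conducts: V_N = 11 − 0.7 = 10.3 V, so I_R = 10.3/0.82 = 12.6 mA.
Check D_A: its anode-to-cathode voltage is 6.2 − 10.3 = -4.1 V < 0.7 V, so it is off. The assumption is consistent.

Only D_B conducts; I_R ≈ 13 mA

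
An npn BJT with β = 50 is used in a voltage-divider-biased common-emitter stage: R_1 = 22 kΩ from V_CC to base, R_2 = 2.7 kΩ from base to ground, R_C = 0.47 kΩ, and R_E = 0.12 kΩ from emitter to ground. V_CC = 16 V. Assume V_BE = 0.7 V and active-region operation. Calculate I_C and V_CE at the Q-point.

Thevenize the base divider: V_Th = V_CC·R_2/(R_1+R_2) = 16×2.7/24.7 = 1.75 V, R_Th = R_1‖R_2 = 2.4 kΩ.
Base-emitter loop: V_Th = I_B·R_Th + V_BE + (β+1)I_B·R_E, so I_B = (1.75 − 0.7) / (2.4 + 51×0.12) = 0.123 mA.
I_C = β·I_B = 50×0.123 = 6.15 mA, and I_E = (β+1)I_B = 6.28 mA.
V_CE = V_CC − I_C·R_C − I_E·R_E = 16 − 6.15×0.47 − 6.28×0.12 = 12.4 V.
V_CE = 12.4 V > 0.2 V confirms active-region operation.

I_C ≈ 6.2 mA, V_CE ≈ 12 V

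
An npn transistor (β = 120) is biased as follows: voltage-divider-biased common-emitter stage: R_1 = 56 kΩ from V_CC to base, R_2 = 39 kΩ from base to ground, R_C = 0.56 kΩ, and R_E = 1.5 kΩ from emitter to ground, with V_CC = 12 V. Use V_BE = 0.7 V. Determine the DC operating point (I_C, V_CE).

Thevenize the base divider: V_Th = V_CC·R_2/(R_1+R_2) = 12×39/95 = 4.93 V, R_Th = R_1‖R_2 = 23 kΩ.
Base-emitter loop: V_Th = I_B·R_Th + V_BE + (β+1)I_B·R_E, so I_B = (4.93 − 0.7) / (23 + 121×1.5) = 0.0207 mA.
I_C = β·I_B = 120×0.0207 = 2.48 mA, and I_E = (β+1)I_B = 2.5 mA.
V_CE = V_CC − I_C·R_C − I_E·R_E = 12 − 2.48×0.56 − 2.5×1.5 = 6.86 V.
V_CE = 6.86 V > 0.2 V confirms active-region operation.

I_C ≈ 2.5 mA, V_CE ≈ 6.9 V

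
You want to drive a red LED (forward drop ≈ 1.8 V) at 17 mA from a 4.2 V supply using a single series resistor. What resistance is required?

R ≈ 0.14 kΩ

The resistor drops V_S − V_D = 4.2 − 1.8 = 2.4 V at 17 mA.
R = 2.4 V / 17 mA = 0.141 kΩ.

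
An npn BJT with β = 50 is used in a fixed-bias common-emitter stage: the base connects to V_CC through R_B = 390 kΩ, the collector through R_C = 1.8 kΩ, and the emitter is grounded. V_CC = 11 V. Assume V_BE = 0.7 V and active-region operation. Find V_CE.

V_CE ≈ 8.6 V

Base loop: V_CC = I_B·R_B + V_BE, so I_B = (11 − 0.7)/390 kΩ = 0.0264 mA.
In the active region I_C = β·I_B = 50 × 0.0264 = 1.32 mA.
Collector loop: V_CE = V_CC − I_C·R_C = 11 − 1.32×1.8 = 8.62 V.
Since V_CE = 8.62 V > V_CE(sat) ≈ 0.2 V, the transistor is in the active region as assumed.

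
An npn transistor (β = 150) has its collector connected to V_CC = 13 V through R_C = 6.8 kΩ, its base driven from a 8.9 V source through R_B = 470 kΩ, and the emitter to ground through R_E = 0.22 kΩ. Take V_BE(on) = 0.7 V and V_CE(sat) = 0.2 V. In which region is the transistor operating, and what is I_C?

saturation; I_C ≈ 1.8 mA

Assume active: I_B = (8.9 − 0.7)/(470 + 151×0.22) = 0.0163 mA, I_C = β·I_B = 2.44 mA.
Then V_CE = 13 − 2.44×6.8 − 2.46×0.22 = -4.16 V < 0.2 V — the active assumption fails.
Re-solve with V_CE = 0.2 V. KCL at the emitter: V_E/R_E = (V_BB−0.7−V_E)/R_B + (V_CC−0.2−V_E)/R_C, giving V_E = 0.405 V.
I_C = (V_CC − 0.2 − V_E)/R_C = (12.8 − 0.405)/6.8 = 1.82 mA.
Check: I_B = (8.2 − 0.405)/470 = 0.0166 mA, and β·I_B = 2.49 mA > I_C, confirming saturation.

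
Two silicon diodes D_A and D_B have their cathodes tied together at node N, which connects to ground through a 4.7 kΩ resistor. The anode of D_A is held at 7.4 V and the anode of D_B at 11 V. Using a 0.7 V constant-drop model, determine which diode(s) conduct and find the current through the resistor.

Only D_B conducts; I_R ≈ 2.2 mA

Assume both conduct. Then node N would need to be at both 7.4−0.7 = 6.7 V and 11−0.7 = 10.3 V, which is impossible.
Assume only D_B conducts: V_N = 11 − 0.7 = 10.3 V, so I_R = 10.3/4.7 = 2.19 mA.
Check D_A: its anode-to-cathode voltage is 7.4 − 10.3 = -2.9 V < 0.7 V, so it is off. The assumption is consistent.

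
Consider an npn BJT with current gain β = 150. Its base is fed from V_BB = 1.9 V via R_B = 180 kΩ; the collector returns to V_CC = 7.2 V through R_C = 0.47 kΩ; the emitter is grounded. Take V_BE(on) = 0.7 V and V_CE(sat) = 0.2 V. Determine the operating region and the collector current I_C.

Assume active. Base-emitter loop: I_B = (V_BB − V_BE)/R_B = (1.9 − 0.7)/180 = 0.00667 mA.
I_C = β·I_B = 150×0.00667 = 1 mA.
V_CE = V_CC − I_C·R_C = 7.2 − 1×0.47 = 6.73 V > V_CE(sat), so the active-region assumption holds.

active; I_C ≈ 1 mA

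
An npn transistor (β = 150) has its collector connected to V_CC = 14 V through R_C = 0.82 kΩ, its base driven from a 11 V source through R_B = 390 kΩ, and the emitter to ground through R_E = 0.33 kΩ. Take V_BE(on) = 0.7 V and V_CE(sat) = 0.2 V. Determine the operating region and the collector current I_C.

active; I_C ≈ 3.5 mA

Assume active. Base-emitter loop: I_B = (V_BB − V_BE)/(R_B + (β+1)R_E) = (11 − 0.7)/(390 + 151×0.33) = 0.0234 mA.
I_C = β·I_B = 150×0.0234 = 3.51 mA.
V_CE = V_CC − I_C·R_C − I_E·R_E = 14 − 3.51×0.82 − 3.54×0.33 = 9.95 V > V_CE(sat), so the active-region assumption holds.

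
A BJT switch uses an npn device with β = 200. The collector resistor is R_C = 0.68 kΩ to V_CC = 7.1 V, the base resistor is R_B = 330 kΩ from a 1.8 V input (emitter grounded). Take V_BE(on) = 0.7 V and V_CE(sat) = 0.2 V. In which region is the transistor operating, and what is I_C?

Assume active. Base-emitter loop: I_B = (V_BB − V_BE)/R_B = (1.8 − 0.7)/330 = 0.00333 mA.
I_C = β·I_B = 200×0.00333 = 0.667 mA.
V_CE = V_CC − I_C·R_C = 7.1 − 0.667×0.68 = 6.65 V > V_CE(sat), so the active-region assumption holds.

active; I_C ≈ 0.67 mA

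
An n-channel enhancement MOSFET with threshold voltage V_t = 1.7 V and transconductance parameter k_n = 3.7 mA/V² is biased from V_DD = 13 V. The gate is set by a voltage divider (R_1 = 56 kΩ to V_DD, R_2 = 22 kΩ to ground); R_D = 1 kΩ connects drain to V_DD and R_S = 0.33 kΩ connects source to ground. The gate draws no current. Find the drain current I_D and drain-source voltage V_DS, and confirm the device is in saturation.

V_G = V_DD·R_2/(R_1+R_2) = 13×22/78 = 3.67 V.
Assume saturation: I_D = (k_n/2)(V_GS − V_t)² with V_GS = V_G − I_D·R_S = 3.67 − 0.33·I_D.
Substituting gives 0.201·I_D² − 3.4·I_D + 7.16 = 0, with roots I_D = 2.46 or 14.4 mA.
The root I_D = 14.4 mA gives V_GS = -1.09 V ≤ V_t, so take I_D = 2.46 mA.
Then V_GS = 2.85 V and V_DS = V_DD − I_D(R_D+R_S) = 13 − 2.46×1.33 = 9.72 V.
Saturation requires V_DS ≥ V_GS − V_t = 1.15 V; 9.72 ≥ 1.15 ✓.

I_D ≈ 2.5 mA, V_DS ≈ 9.7 V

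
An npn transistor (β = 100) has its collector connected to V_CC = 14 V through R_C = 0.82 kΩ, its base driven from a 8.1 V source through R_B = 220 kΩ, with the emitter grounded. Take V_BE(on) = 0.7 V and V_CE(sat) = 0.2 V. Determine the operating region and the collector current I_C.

Assume active. Base-emitter loop: I_B = (V_BB − V_BE)/R_B = (8.1 − 0.7)/220 = 0.0336 mA.
I_C = β·I_B = 100×0.0336 = 3.36 mA.
V_CE = V_CC − I_C·R_C = 14 − 3.36×0.82 = 11.2 V > V_CE(sat), so the active-region assumption holds.

active; I_C ≈ 3.4 mA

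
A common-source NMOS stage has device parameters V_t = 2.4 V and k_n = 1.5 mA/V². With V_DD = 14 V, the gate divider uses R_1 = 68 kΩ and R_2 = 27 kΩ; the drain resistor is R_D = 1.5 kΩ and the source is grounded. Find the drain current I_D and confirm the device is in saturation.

I_D ≈ 1.9 mA

V_G = V_DD·R_2/(R_1+R_2) = 14×27/95 = 3.98 V. With the source grounded, V_GS = V_G = 3.98 V.
Assume saturation: I_D = (k_n/2)(V_GS − V_t)² = (1.5/2)×(3.98 − 2.4)² = 0.75×1.58² = 1.87 mA.
V_DS = V_DD − I_D·R_D = 14 − 1.87×1.5 = 11.2 V.
Saturation requires V_DS ≥ V_GS − V_t = 1.58 V; 11.2 ≥ 1.58 ✓.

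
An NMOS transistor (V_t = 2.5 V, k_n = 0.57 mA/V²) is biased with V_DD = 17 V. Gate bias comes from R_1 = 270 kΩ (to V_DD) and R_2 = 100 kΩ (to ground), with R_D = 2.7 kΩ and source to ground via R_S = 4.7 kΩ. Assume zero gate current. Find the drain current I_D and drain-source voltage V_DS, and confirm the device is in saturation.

I_D ≈ 0.25 mA, V_DS ≈ 15 V

V_G = V_DD·R_2/(R_1+R_2) = 17×100/370 = 4.59 V.
Assume saturation: I_D = (k_n/2)(V_GS − V_t)² with V_GS = V_G − I_D·R_S = 4.59 − 4.7·I_D.
Substituting gives 6.3·I_D² − 6.61·I_D + 1.25 = 0, with roots I_D = 0.247 or 0.803 mA.
The root I_D = 0.803 mA gives V_GS = 0.822 V ≤ V_t, so take I_D = 0.247 mA.
Then V_GS = 3.43 V and V_DS = V_DD − I_D(R_D+R_S) = 17 − 0.247×7.4 = 15.2 V.
Saturation requires V_DS ≥ V_GS − V_t = 0.932 V; 15.2 ≥ 0.932 ✓.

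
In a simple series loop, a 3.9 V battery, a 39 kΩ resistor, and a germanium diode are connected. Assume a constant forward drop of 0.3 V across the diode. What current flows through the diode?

I ≈ 0.092 mA

KVL around the loop: 3.9 = V_D + I·R = 0.3 + I × 39 kΩ.
So I = (3.9 − 0.3) / 39 kΩ = 3.6 / 39 = 0.0923 mA.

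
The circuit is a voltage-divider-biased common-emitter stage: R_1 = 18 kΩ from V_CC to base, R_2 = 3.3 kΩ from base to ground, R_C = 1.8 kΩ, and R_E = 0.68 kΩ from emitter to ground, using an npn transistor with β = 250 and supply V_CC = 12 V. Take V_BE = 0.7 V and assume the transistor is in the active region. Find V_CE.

Thevenize the base divider: V_Th = V_CC·R_2/(R_1+R_2) = 12×3.3/21.3 = 1.86 V, R_Th = R_1‖R_2 = 2.79 kΩ.
Base-emitter loop: V_Th = I_B·R_Th + V_BE + (β+1)I_B·R_E, so I_B = (1.86 − 0.7) / (2.79 + 251×0.68) = 0.00668 mA.
I_C = β·I_B = 250×0.00668 = 1.67 mA, and I_E = (β+1)I_B = 1.68 mA.
V_CE = V_CC − I_C·R_C − I_E·R_E = 12 − 1.67×1.8 − 1.68×0.68 = 7.85 V.
V_CE = 7.85 V > 0.2 V confirms active-region operation.

V_CE ≈ 7.9 V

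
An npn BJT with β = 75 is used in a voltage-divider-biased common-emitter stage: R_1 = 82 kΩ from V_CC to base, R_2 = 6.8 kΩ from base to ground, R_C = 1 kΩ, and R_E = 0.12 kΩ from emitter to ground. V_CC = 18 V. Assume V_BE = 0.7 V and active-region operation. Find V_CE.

Thevenize the base divider: V_Th = V_CC·R_2/(R_1+R_2) = 18×6.8/88.8 = 1.38 V, R_Th = R_1‖R_2 = 6.28 kΩ.
Base-emitter loop: V_Th = I_B·R_Th + V_BE + (β+1)I_B·R_E, so I_B = (1.38 − 0.7) / (6.28 + 76×0.12) = 0.0441 mA.
I_C = β·I_B = 75×0.0441 = 3.3 mA, and I_E = (β+1)I_B = 3.35 mA.
V_CE = V_CC − I_C·R_C − I_E·R_E = 18 − 3.3×1 − 3.35×0.12 = 14.3 V.
V_CE = 14.3 V > 0.2 V confirms active-region operation.

V_CE ≈ 14 V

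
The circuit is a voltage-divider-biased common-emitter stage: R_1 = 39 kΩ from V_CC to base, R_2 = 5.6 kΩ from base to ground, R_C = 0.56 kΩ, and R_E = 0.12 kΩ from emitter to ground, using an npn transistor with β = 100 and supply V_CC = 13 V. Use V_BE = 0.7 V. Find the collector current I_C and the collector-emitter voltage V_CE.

Thevenize the base divider: V_Th = V_CC·R_2/(R_1+R_2) = 13×5.6/44.6 = 1.63 V, R_Th = R_1‖R_2 = 4.9 kΩ.
Base-emitter loop: V_Th = I_B·R_Th + V_BE + (β+1)I_B·R_E, so I_B = (1.63 − 0.7) / (4.9 + 101×0.12) = 0.0548 mA.
I_C = β·I_B = 100×0.0548 = 5.48 mA, and I_E = (β+1)I_B = 5.53 mA.
V_CE = V_CC − I_C·R_C − I_E·R_E = 13 − 5.48×0.56 − 5.53×0.12 = 9.27 V.
V_CE = 9.27 V > 0.2 V confirms active-region operation.

I_C ≈ 5.5 mA, V_CE ≈ 9.3 V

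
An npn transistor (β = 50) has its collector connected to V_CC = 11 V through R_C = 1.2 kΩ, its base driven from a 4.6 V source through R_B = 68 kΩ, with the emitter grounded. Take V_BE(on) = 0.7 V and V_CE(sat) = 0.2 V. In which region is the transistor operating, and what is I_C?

Assume active. Base-emitter loop: I_B = (V_BB − V_BE)/R_B = (4.6 − 0.7)/68 = 0.0574 mA.
I_C = β·I_B = 50×0.0574 = 2.87 mA.
V_CE = V_CC − I_C·R_C = 11 − 2.87×1.2 = 7.56 V > V_CE(sat), so the active-region assumption holds.

active; I_C ≈ 2.9 mA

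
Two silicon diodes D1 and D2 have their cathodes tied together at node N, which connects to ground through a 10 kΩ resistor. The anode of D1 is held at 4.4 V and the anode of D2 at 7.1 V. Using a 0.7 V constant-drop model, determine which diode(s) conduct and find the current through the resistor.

Assume both conduct. Then node N would need to be at both 4.4−0.7 = 3.7 V and 7.1−0.7 = 6.4 V, which is impossible.
Assume only D2 conducts: V_N = 7.1 − 0.7 = 6.4 V, so I_R = 6.4/10 = 0.64 mA.
Check D1: its anode-to-cathode voltage is 4.4 − 6.4 = -2 V < 0.7 V, so it is off. The assumption is consistent.

Only D2 conducts; I_R ≈ 0.64 mA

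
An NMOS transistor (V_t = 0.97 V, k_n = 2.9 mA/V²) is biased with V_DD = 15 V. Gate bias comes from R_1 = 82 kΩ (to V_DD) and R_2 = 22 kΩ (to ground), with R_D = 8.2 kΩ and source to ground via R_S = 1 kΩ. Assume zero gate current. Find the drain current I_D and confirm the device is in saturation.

I_D ≈ 1.3 mA

V_G = V_DD·R_2/(R_1+R_2) = 15×22/104 = 3.17 V.
Assume saturation: I_D = (k_n/2)(V_GS − V_t)² with V_GS = V_G − I_D·R_S = 3.17 − 1·I_D.
Substituting gives 1.45·I_D² − 7.39·I_D + 7.04 = 0, with roots I_D = 1.27 or 3.83 mA.
The root I_D = 3.83 mA gives V_GS = -0.655 V ≤ V_t, so take I_D = 1.27 mA.
Then V_GS = 1.91 V and V_DS = V_DD − I_D(R_D+R_S) = 15 − 1.27×9.2 = 3.33 V.
Saturation requires V_DS ≥ V_GS − V_t = 0.935 V; 3.33 ≥ 0.935 ✓.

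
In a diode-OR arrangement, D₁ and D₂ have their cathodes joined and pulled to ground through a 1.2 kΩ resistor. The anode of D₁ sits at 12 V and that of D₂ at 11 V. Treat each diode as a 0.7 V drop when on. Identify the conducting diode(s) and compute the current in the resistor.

Only D₁ conducts; I_R ≈ 9.4 mA

Assume both conduct. Then node N would need to be at both 12−0.7 = 11.3 V and 11−0.7 = 10.3 V, which is impossible.
Assume only D₁ conducts: V_N = 12 − 0.7 = 11.3 V, so I_R = 11.3/1.2 = 9.42 mA.
Check D₂: its anode-to-cathode voltage is 11 − 11.3 = -0.3 V < 0.7 V, so it is off. The assumption is consistent.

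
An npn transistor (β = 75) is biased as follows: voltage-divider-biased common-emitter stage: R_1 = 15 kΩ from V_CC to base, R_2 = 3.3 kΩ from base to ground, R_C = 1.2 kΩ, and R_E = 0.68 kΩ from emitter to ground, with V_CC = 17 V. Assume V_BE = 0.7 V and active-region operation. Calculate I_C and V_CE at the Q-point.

Thevenize the base divider: V_Th = V_CC·R_2/(R_1+R_2) = 17×3.3/18.3 = 3.07 V, R_Th = R_1‖R_2 = 2.7 kΩ.
Base-emitter loop: V_Th = I_B·R_Th + V_BE + (β+1)I_B·R_E, so I_B = (3.07 − 0.7) / (2.7 + 76×0.68) = 0.0435 mA.
I_C = β·I_B = 75×0.0435 = 3.26 mA, and I_E = (β+1)I_B = 3.31 mA.
V_CE = V_CC − I_C·R_C − I_E·R_E = 17 − 3.26×1.2 − 3.31×0.68 = 10.8 V.
V_CE = 10.8 V > 0.2 V confirms active-region operation.

I_C ≈ 3.3 mA, V_CE ≈ 11 V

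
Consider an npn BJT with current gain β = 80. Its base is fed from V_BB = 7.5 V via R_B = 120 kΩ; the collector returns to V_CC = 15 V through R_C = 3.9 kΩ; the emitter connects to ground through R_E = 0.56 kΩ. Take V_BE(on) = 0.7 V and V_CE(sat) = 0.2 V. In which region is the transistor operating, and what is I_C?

Assume active. Base-emitter loop: I_B = (V_BB − V_BE)/(R_B + (β+1)R_E) = (7.5 − 0.7)/(120 + 81×0.56) = 0.0411 mA.
I_C = β·I_B = 80×0.0411 = 3.29 mA.
V_CE = V_CC − I_C·R_C − I_E·R_E = 15 − 3.29×3.9 − 3.33×0.56 = 0.304 V > V_CE(sat), so the active-region assumption holds.

active; I_C ≈ 3.3 mA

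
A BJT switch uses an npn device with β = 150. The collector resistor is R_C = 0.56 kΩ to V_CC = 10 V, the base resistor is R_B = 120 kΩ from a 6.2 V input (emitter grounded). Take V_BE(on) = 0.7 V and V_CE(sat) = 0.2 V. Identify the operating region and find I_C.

Assume active. Base-emitter loop: I_B = (V_BB − V_BE)/R_B = (6.2 − 0.7)/120 = 0.0458 mA.
I_C = β·I_B = 150×0.0458 = 6.87 mA.
V_CE = V_CC − I_C·R_C = 10 − 6.87×0.56 = 6.15 V > V_CE(sat), so the active-region assumption holds.

active; I_C ≈ 6.9 mA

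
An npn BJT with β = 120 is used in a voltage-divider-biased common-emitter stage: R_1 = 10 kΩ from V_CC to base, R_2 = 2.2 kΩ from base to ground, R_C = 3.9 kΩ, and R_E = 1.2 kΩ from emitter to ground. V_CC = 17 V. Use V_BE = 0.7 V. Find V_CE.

V_CE ≈ 7.1 V

Thevenize the base divider: V_Th = V_CC·R_2/(R_1+R_2) = 17×2.2/12.2 = 3.07 V, R_Th = R_1‖R_2 = 1.8 kΩ.
Base-emitter loop: V_Th = I_B·R_Th + V_BE + (β+1)I_B·R_E, so I_B = (3.07 − 0.7) / (1.8 + 121×1.2) = 0.0161 mA.
I_C = β·I_B = 120×0.0161 = 1.93 mA, and I_E = (β+1)I_B = 1.95 mA.
V_CE = V_CC − I_C·R_C − I_E·R_E = 17 − 1.93×3.9 − 1.95×1.2 = 7.13 V.
V_CE = 7.13 V > 0.2 V confirms active-region operation.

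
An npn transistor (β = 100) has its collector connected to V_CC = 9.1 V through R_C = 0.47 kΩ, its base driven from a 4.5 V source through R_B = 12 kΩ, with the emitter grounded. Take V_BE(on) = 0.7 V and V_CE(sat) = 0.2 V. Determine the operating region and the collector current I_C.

saturation; I_C ≈ 19 mA

Assume active: I_B = (4.5 − 0.7)/12 = 0.317 mA, giving I_C = β·I_B = 31.7 mA.
But then V_CE = 9.1 − 31.7×0.47 = -5.78 V < V_CE(sat) = 0.2 V — impossible in the active region.
So the transistor is saturated. With V_CE = 0.2 V, I_C = (V_CC − 0.2)/R_C = 8.9/0.47 = 18.9 mA.
Check: β·I_B = 31.7 mA > I_C = 18.9 mA, confirming saturation.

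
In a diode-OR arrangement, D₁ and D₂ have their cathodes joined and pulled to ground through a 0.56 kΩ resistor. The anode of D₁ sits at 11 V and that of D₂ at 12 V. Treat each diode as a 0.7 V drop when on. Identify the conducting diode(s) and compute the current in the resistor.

Assume both conduct. Then node N would need to be at both 11−0.7 = 10.3 V and 12−0.7 = 11.3 V, which is impossible.
Assume only D₂ conducts: V_N = 12 − 0.7 = 11.3 V, so I_R = 11.3/0.56 = 20.2 mA.
Check D₁: its anode-to-cathode voltage is 11 − 11.3 = -0.3 V < 0.7 V, so it is off. The assumption is consistent.

Only D₂ conducts; I_R ≈ 20 mA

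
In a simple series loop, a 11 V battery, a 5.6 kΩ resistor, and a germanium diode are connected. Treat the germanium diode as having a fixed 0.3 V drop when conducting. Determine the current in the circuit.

I ≈ 1.9 mA

KVL around the loop: 11 = V_D + I·R = 0.3 + I × 5.6 kΩ.
So I = (11 − 0.3) / 5.6 kΩ = 10.7 / 5.6 = 1.91 mA.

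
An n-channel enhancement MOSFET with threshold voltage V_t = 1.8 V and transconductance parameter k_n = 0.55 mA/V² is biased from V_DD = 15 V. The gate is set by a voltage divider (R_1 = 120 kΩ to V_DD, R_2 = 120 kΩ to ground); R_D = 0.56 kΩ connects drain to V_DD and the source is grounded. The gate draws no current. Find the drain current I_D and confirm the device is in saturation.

I_D ≈ 8.9 mA

V_G = V_DD·R_2/(R_1+R_2) = 15×120/240 = 7.5 V. With the source grounded, V_GS = V_G = 7.5 V.
Assume saturation: I_D = (k_n/2)(V_GS − V_t)² = (0.55/2)×(7.5 − 1.8)² = 0.275×5.7² = 8.93 mA.
V_DS = V_DD − I_D·R_D = 15 − 8.93×0.56 = 10 V.
Saturation requires V_DS ≥ V_GS − V_t = 5.7 V; 10 ≥ 5.7 ✓.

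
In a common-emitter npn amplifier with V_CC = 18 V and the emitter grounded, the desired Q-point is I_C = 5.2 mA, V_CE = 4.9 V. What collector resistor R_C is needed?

Collector loop: V_CC = I_C·R_C + V_CE.
R_C = (V_CC − V_CE)/I_C = (18 − 4.9)/5.2 = 2.52 kΩ.

R_C ≈ 2.5 kΩ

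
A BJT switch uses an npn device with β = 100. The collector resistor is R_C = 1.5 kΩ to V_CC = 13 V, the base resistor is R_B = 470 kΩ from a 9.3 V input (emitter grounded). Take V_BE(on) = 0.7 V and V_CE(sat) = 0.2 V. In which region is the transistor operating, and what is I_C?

Assume active. Base-emitter loop: I_B = (V_BB − V_BE)/R_B = (9.3 − 0.7)/470 = 0.0183 mA.
I_C = β·I_B = 100×0.0183 = 1.83 mA.
V_CE = V_CC − I_C·R_C = 13 − 1.83×1.5 = 10.3 V > V_CE(sat), so the active-region assumption holds.

active; I_C ≈ 1.8 mA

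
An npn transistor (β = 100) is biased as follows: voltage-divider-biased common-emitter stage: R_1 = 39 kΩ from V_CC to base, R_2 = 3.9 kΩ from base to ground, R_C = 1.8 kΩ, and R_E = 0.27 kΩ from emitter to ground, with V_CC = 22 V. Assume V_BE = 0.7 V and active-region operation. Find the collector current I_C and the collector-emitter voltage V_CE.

Thevenize the base divider: V_Th = V_CC·R_2/(R_1+R_2) = 22×3.9/42.9 = 2 V, R_Th = R_1‖R_2 = 3.55 kΩ.
Base-emitter loop: V_Th = I_B·R_Th + V_BE + (β+1)I_B·R_E, so I_B = (2 − 0.7) / (3.55 + 101×0.27) = 0.0422 mA.
I_C = β·I_B = 100×0.0422 = 4.22 mA, and I_E = (β+1)I_B = 4.26 mA.
V_CE = V_CC − I_C·R_C − I_E·R_E = 22 − 4.22×1.8 − 4.26×0.27 = 13.3 V.
V_CE = 13.3 V > 0.2 V confirms active-region operation.

I_C ≈ 4.2 mA, V_CE ≈ 13 V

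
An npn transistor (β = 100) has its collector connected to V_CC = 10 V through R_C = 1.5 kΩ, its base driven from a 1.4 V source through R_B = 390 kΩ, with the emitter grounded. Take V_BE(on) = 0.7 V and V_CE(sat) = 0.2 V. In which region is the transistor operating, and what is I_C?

Assume active. Base-emitter loop: I_B = (V_BB − V_BE)/R_B = (1.4 − 0.7)/390 = 0.00179 mA.
I_C = β·I_B = 100×0.00179 = 0.179 mA.
V_CE = V_CC − I_C·R_C = 10 − 0.179×1.5 = 9.73 V > V_CE(sat), so the active-region assumption holds.

active; I_C ≈ 0.18 mA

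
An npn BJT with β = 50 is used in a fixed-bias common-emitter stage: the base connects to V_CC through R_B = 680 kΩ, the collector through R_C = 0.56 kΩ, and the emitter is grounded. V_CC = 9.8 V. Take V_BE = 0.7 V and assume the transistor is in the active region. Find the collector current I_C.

I_C ≈ 0.67 mA

Base loop: V_CC = I_B·R_B + V_BE, so I_B = (9.8 − 0.7)/680 kΩ = 0.0134 mA.
In the active region I_C = β·I_B = 50 × 0.0134 = 0.669 mA.
Collector loop: V_CE = V_CC − I_C·R_C = 9.8 − 0.669×0.56 = 9.43 V.
Since V_CE = 9.43 V > V_CE(sat) ≈ 0.2 V, the transistor is in the active region as assumed.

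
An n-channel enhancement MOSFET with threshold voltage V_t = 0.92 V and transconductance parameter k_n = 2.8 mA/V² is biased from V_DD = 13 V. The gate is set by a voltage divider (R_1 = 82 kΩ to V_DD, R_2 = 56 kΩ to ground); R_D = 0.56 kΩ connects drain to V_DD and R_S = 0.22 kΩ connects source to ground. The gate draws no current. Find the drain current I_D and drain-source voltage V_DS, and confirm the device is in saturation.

V_G = V_DD·R_2/(R_1+R_2) = 13×56/138 = 5.28 V.
Assume saturation: I_D = (k_n/2)(V_GS − V_t)² with V_GS = V_G − I_D·R_S = 5.28 − 0.22·I_D.
Substituting gives 0.0678·I_D² − 3.68·I_D + 26.6 = 0, with roots I_D = 8.56 or 45.8 mA.
The root I_D = 45.8 mA gives V_GS = -4.8 V ≤ V_t, so take I_D = 8.56 mA.
Then V_GS = 3.39 V and V_DS = V_DD − I_D(R_D+R_S) = 13 − 8.56×0.78 = 6.32 V.
Saturation requires V_DS ≥ V_GS − V_t = 2.47 V; 6.32 ≥ 2.47 ✓.

I_D ≈ 8.6 mA, V_DS ≈ 6.3 V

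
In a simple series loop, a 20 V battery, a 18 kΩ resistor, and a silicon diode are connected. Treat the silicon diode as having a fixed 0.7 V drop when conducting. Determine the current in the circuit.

KVL around the loop: 20 = V_D + I·R = 0.7 + I × 18 kΩ.
So I = (20 − 0.7) / 18 kΩ = 19.3 / 18 = 1.07 mA.

I ≈ 1.1 mA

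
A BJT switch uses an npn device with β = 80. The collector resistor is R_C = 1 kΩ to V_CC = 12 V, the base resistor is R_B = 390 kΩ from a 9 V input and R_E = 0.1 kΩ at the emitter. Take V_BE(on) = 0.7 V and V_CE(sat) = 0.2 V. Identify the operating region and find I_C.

Assume active. Base-emitter loop: I_B = (V_BB − V_BE)/(R_B + (β+1)R_E) = (9 − 0.7)/(390 + 81×0.1) = 0.0208 mA.
I_C = β·I_B = 80×0.0208 = 1.67 mA.
V_CE = V_CC − I_C·R_C − I_E·R_E = 12 − 1.67×1 − 1.69×0.1 = 10.2 V > V_CE(sat), so the active-region assumption holds.

active; I_C ≈ 1.7 mA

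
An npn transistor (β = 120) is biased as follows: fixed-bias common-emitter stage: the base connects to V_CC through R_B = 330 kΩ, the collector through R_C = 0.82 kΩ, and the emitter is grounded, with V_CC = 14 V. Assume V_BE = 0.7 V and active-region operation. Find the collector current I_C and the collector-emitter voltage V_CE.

I_C ≈ 4.8 mA, V_CE ≈ 10 V

Base loop: V_CC = I_B·R_B + V_BE, so I_B = (14 − 0.7)/330 kΩ = 0.0403 mA.
In the active region I_C = β·I_B = 120 × 0.0403 = 4.84 mA.
Collector loop: V_CE = V_CC − I_C·R_C = 14 − 4.84×0.82 = 10 V.
Since V_CE = 10 V > V_CE(sat) ≈ 0.2 V, the transistor is in the active region as assumed.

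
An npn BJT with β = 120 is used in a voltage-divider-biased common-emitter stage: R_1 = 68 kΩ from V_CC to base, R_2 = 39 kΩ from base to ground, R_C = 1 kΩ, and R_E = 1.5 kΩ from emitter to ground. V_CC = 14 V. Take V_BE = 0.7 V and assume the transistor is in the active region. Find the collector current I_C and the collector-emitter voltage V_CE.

I_C ≈ 2.6 mA, V_CE ≈ 7.6 V

Thevenize the base divider: V_Th = V_CC·R_2/(R_1+R_2) = 14×39/107 = 5.1 V, R_Th = R_1‖R_2 = 24.8 kΩ.
Base-emitter loop: V_Th = I_B·R_Th + V_BE + (β+1)I_B·R_E, so I_B = (5.1 − 0.7) / (24.8 + 121×1.5) = 0.0213 mA.
I_C = β·I_B = 120×0.0213 = 2.56 mA, and I_E = (β+1)I_B = 2.58 mA.
V_CE = V_CC − I_C·R_C − I_E·R_E = 14 − 2.56×1 − 2.58×1.5 = 7.56 V.
V_CE = 7.56 V > 0.2 V confirms active-region operation.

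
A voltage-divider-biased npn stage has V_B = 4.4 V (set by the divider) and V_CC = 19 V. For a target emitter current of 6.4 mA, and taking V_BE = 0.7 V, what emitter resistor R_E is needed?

R_E ≈ 0.58 kΩ

V_E = V_B − V_BE = 4.4 − 0.7 = 3.7 V.
R_E = V_E / I_E = 3.7 / 6.4 = 0.578 kΩ.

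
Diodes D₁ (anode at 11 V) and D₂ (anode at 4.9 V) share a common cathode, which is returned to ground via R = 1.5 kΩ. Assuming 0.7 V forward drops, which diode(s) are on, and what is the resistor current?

Only D₁ conducts; I_R ≈ 6.9 mA

Assume both conduct. Then node N would need to be at both 11−0.7 = 10.3 V and 4.9−0.7 = 4.2 V, which is impossible.
Assume only D₁ conducts: V_N = 11 − 0.7 = 10.3 V, so I_R = 10.3/1.5 = 6.87 mA.
Check D₂: its anode-to-cathode voltage is 4.9 − 10.3 = -5.4 V < 0.7 V, so it is off. The assumption is consistent.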